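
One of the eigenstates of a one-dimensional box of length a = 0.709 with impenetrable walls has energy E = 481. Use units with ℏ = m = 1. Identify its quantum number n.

n = 7

From E_n = n²π²ℏ²/(2ma²) invert to n = √(2ma²E)/(πℏ).
n = (0.709/π) × √(2 × 1 × 481) = 7.000 → n = 7.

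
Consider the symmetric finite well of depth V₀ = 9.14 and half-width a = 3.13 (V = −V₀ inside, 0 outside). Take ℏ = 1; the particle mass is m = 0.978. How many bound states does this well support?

N = 9

The dimensionless depth is z₀ = a√(2mV₀)/ℏ = 3.13 × √(17.88) = 13.23.
A new bound state (alternating even/odd) appears each time z₀ passes a multiple of π/2, so N = ⌊2z₀/π⌋ + 1 = ⌊8.425⌋ + 1 = 9.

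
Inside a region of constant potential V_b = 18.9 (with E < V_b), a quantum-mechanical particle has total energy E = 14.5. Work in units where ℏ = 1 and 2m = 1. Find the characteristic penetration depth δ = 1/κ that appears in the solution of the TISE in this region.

δ = 0.477

Since E < V_b the TISE in this region is ψ'' = κ²ψ with κ = √(2m(V_b − E))/ℏ.
κ = √(2 × 0.5 × 4.4) = 2.098. The penetration depth is δ = 1/κ = 0.477.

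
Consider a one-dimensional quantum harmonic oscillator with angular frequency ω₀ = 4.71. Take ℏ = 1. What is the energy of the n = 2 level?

Using E_n = (n + ½)ℏω₀: E_2 = 2.5 × 4.71 = 11.78.

E = 11.8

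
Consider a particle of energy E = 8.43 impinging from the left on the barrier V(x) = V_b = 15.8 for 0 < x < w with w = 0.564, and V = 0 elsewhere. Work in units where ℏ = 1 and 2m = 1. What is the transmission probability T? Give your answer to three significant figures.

Since E < V_b the interior solution is evanescent with decay constant κ = √(2m(V_b − E))/ℏ = 2.715.
κw = 1.531, sinh(κw) = 2.204.
The exact tunnelling result is T⁻¹ = 1 + V_b² sinh²(κw) / [4E(V_b − E)] = 5.878, so T = 0.170.

T = 0.170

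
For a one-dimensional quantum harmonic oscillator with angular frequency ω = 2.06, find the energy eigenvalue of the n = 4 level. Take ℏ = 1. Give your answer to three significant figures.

E = 9.27

The oscillator eigenvalues are E_n = ℏω(n + ½), so E_4 = 2.06 × 4.5 = 9.270.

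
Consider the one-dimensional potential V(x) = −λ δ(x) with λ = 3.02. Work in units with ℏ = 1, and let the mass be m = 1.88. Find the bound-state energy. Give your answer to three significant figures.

E = -8.57

For x ≠ 0 the bound state is ψ ∝ e^{−κ|x|}; integrating the TISE across the delta gives the cusp condition 2κ = 2mλ/ℏ², so κ = 5.678.
Then E = −ℏ²κ²/(2m) = −mλ²/(2ℏ²) = -8.573.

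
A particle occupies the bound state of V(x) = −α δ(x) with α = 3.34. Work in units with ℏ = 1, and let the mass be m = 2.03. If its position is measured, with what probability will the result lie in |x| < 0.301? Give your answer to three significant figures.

P = 0.983

The normalised bound state is ψ = √κ e^{−κ|x|} with κ = mα/ℏ² = 6.780.
P(|x| < d) = ∫_{−d}^{d} κ e^{−2κ|x|} dx = 1 − e^{−2κd} = 1 − e^{−4.082} = 0.9831.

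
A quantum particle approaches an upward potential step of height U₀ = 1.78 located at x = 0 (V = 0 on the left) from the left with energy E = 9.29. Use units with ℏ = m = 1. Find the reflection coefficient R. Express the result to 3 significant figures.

R = 0.00282

The wavenumbers are k₁ = √(2mE)/ℏ = 4.310 on the left and k₂ = √(2m(E − U₀))/ℏ = 3.876 on the right.
Continuity of ψ and ψ′ at the step yields the reflection amplitude r = (k₁ − k₂)/(k₁ + k₂) = 0.05313; thus R = |r|² = 0.002822, T = 0.9972.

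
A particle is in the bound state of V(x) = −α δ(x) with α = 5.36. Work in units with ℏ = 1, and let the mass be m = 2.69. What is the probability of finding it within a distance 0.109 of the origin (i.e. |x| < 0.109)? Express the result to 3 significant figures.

P = 0.957

The normalised bound state is ψ = √κ e^{−κ|x|} with κ = mα/ℏ² = 14.42.
P(|x| < d) = ∫_{−d}^{d} κ e^{−2κ|x|} dx = 1 − e^{−2κd} = 1 − e^{−3.143} = 0.9569.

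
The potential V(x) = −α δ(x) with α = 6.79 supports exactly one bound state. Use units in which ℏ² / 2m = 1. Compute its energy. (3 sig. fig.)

E = -11.5

The bound state is ψ(x) = √κ e^{−κ|x|}. The derivative jump ψ'(0⁺) − ψ'(0⁻) = −(2mα/ℏ²)ψ(0) fixes κ = mα/ℏ² = 3.395.
Then E = −ℏ²κ²/(2m) = −mα²/(2ℏ²) = -11.53.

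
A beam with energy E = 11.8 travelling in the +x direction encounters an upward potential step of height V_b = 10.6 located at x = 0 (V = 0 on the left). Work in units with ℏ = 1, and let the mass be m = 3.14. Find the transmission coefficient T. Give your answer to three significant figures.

T = 0.733

On each side the TISE gives plane waves with k = √(2m(E − V))/ℏ: k₁ = √(2·3.14·11.8) = 8.608, k₂ = √(2·3.14·1.2) = 2.745.
Continuity of ψ and ψ′ at the step yields the reflection amplitude r = (k₁ − k₂)/(k₁ + k₂) = 0.5164; thus R = |r|² = 0.2667, T = 0.7333.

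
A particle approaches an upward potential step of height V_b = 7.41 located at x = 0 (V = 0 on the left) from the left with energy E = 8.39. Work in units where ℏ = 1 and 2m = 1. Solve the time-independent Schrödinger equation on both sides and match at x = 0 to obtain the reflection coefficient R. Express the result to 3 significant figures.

R = 0.241

The wavenumbers are k₁ = √(2mE)/ℏ = 2.897 on the left and k₂ = √(2m(E − V_b))/ℏ = 0.9899 on the right.
Continuity of ψ and ψ′ at the step yields the reflection amplitude r = (k₁ − k₂)/(k₁ + k₂) = 0.4906; thus R = |r|² = 0.2407, T = 0.7593.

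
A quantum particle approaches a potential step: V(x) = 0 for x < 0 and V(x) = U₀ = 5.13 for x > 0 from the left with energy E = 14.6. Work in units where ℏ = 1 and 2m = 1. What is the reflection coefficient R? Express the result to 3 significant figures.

R = 0.0116

The wavenumbers are k₁ = √(2mE)/ℏ = 3.821 on the left and k₂ = √(2m(E − U₀))/ℏ = 3.077 on the right.
Matching ψ and ψ′ at x = 0 gives r = (k₁ − k₂)/(k₁ + k₂), so R = r² = 0.01162 and T = 1 − R = 0.9884.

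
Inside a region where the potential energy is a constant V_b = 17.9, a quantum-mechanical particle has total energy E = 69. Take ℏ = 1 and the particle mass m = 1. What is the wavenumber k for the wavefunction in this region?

k = 10.1

With E > V_b the solution is oscillatory, ψ ∝ e^{±ikx} with k = √(2m(E − V_b))/ℏ.
k = √(2 × 1 × 51.1) = 10.11.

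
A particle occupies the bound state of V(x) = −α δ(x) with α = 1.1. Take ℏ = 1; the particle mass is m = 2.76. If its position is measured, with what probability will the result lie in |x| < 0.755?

P = 0.990

The normalised bound state is ψ = √κ e^{−κ|x|} with κ = mα/ℏ² = 3.036.
P(|x| < d) = ∫_{−d}^{d} κ e^{−2κ|x|} dx = 1 − e^{−2κd} = 1 − e^{−4.584} = 0.9898.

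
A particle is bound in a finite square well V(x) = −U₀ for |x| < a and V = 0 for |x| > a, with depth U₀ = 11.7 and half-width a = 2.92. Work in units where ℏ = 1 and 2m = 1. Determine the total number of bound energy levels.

N = 7

Define the well-strength parameter z₀ = (a/ℏ)√(2mU₀) = 2.92 × √(2·0.5·11.7) = 9.988.
The even/odd transcendental equations gain one root per π/2 in z₀, giving N = 1 + ⌊2z₀/π⌋ = 1 + ⌊6.359⌋ = 7.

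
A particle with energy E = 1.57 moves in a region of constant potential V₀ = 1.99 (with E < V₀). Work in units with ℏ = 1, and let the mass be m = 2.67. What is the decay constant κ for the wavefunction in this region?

Since E < V₀ the TISE in this region is ψ'' = κ²ψ with κ = √(2m(V₀ − E))/ℏ.
κ = √(2 × 2.67 × 0.42) = 1.498.

κ = 1.50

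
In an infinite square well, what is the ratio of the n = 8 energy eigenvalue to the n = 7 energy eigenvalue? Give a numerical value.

1.30612

Since E_n ∝ n², the ratio is (8/7)² = 1.30612.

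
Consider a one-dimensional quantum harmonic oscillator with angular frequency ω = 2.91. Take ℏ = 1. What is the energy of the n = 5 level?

The oscillator eigenvalues are E_n = ℏω(n + ½), so E_5 = 2.91 × 5.5 = 16.01.

E = 16.0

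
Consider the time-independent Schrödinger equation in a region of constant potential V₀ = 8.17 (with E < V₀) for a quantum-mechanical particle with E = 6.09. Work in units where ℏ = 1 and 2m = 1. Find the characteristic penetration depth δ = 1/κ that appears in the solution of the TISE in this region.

δ = 0.693

Since E < V₀ the TISE in this region is ψ'' = κ²ψ with κ = √(2m(V₀ − E))/ℏ.
κ = √(2 × 0.5 × 2.08) = 1.442. The penetration depth is δ = 1/κ = 0.693.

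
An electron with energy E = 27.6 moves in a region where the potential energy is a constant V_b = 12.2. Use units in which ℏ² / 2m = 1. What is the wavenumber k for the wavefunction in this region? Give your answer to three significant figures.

k = 3.92

With E > V_b the solution is oscillatory, ψ ∝ e^{±ikx} with k = √(2m(E − V_b))/ℏ.
k = √(2 × 0.5 × 15.4) = 3.924.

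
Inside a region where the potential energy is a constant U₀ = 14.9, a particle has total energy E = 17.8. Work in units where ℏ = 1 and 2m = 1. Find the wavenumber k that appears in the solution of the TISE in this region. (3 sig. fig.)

With E > U₀ the solution is oscillatory, ψ ∝ e^{±ikx} with k = √(2m(E − U₀))/ℏ.
k = √(2 × 0.5 × 2.9) = 1.703.

k = 1.70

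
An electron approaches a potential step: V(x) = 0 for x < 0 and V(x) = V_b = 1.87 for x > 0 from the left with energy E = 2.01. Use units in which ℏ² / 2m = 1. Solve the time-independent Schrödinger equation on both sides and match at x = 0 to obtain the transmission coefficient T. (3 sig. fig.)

T = 0.661

On each side the TISE gives plane waves with k = √(2m(E − V))/ℏ: k₁ = √(2·½·2.01) = 1.418, k₂ = √(2·½·0.14) = 0.3742.
Matching ψ and ψ′ at x = 0 gives r = (k₁ − k₂)/(k₁ + k₂), so R = r² = 0.3392 and T = 1 − R = 0.6608.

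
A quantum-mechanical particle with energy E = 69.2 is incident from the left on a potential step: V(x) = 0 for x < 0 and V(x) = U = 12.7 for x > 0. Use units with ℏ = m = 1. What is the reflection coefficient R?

On each side the TISE gives plane waves with k = √(2m(E − V))/ℏ: k₁ = √(2·1·69.2) = 11.76, k₂ = √(2·1·56.5) = 10.63.
Matching ψ and ψ′ at x = 0 gives r = (k₁ − k₂)/(k₁ + k₂), so R = r² = 0.002565 and T = 1 − R = 0.9974.

R = 0.00257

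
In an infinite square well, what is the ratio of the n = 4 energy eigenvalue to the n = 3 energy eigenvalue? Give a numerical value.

1.77778

E_n = n²π²ℏ²/(2mL²) so the ratio is n₂²/n₁² = 16/9 = 1.77778.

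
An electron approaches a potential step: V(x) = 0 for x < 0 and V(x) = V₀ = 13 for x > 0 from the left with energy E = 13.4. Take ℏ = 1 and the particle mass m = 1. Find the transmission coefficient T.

T = 0.502

On each side the TISE gives plane waves with k = √(2m(E − V))/ℏ: k₁ = √(2·1·13.4) = 5.177, k₂ = √(2·1·0.4) = 0.8944.
Matching ψ and ψ′ at x = 0 gives r = (k₁ − k₂)/(k₁ + k₂), so R = r² = 0.4975 and T = 1 − R = 0.5025.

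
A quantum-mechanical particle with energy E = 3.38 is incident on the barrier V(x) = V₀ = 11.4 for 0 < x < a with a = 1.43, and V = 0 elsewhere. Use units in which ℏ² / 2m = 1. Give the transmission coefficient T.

Since E < V₀ the interior solution is evanescent with decay constant κ = √(2m(V₀ − E))/ℏ = 2.832.
κa = 4.050, sinh(κa) = 28.68.
The exact tunnelling result is T⁻¹ = 1 + V₀² sinh²(κa) / [4E(V₀ − E)] = 987.0, so T = 0.00101.

T = 0.00101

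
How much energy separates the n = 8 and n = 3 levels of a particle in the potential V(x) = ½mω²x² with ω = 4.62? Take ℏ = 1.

ΔE = 23.1

E_n = ℏω(n + ½), so ΔE = (8 − 3) ℏω = 5 × 4.62 = 23.10.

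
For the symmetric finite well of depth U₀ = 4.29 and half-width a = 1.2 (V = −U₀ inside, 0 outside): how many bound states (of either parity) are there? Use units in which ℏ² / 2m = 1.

N = 2

The dimensionless depth is z₀ = a√(2mU₀)/ℏ = 1.2 × √(4.290) = 2.485.
The even/odd transcendental equations gain one root per π/2 in z₀, giving N = 1 + ⌊2z₀/π⌋ = 1 + ⌊1.582⌋ = 2.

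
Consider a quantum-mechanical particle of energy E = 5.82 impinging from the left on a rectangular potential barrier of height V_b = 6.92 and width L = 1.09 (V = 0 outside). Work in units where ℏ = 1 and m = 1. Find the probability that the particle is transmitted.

E < V_b: inside the barrier ψ ∝ e^{±κx} with κ = √(2m(V_b − E))/ℏ = 1.483.
κL = 1.617, sinh(κL) = 2.419.
The exact tunnelling result is T⁻¹ = 1 + V_b² sinh²(κL) / [4E(V_b − E)] = 11.94, so T = 0.0837.

T = 0.0837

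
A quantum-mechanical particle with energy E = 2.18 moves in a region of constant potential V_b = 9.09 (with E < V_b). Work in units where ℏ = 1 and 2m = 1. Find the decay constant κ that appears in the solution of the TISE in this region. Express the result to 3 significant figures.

κ = 2.63

Since E < V_b the TISE in this region is ψ'' = κ²ψ with κ = √(2m(V_b − E))/ℏ.
κ = √(2 × 0.5 × 6.91) = 2.629.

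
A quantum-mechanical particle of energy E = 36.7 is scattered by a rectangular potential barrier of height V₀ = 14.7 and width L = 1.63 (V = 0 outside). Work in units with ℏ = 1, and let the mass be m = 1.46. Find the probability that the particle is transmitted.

Above the barrier the interior wavenumber is k₂ = √(2m(E − V₀))/ℏ = 8.015, giving phase k₂L = 13.06.
T = [1 + V₀² sin²(k₂L) / (4E(E − V₀))]⁻¹ = 1/1.015 = 0.985.

T = 0.985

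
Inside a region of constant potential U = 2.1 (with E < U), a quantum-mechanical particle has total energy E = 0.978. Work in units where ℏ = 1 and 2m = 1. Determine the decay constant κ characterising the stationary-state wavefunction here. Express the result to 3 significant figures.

κ = 1.06

Since E < U the TISE in this region is ψ'' = κ²ψ with κ = √(2m(U − E))/ℏ.
κ = √(2 × 0.5 × 1.122) = 1.059.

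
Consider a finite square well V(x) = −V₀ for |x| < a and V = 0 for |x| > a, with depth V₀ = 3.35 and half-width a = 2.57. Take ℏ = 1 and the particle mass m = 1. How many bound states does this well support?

N = 5

The dimensionless depth is z₀ = a√(2mV₀)/ℏ = 2.57 × √(6.700) = 6.652.
The even/odd transcendental equations gain one root per π/2 in z₀, giving N = 1 + ⌊2z₀/π⌋ = 1 + ⌊4.235⌋ = 5.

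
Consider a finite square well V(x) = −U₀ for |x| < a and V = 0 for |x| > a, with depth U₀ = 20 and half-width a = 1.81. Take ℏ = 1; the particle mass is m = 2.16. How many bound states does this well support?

Define the well-strength parameter z₀ = (a/ℏ)√(2mU₀) = 1.81 × √(2·2.16·20) = 16.82.
A new bound state (alternating even/odd) appears each time z₀ passes a multiple of π/2, so N = ⌊2z₀/π⌋ + 1 = ⌊10.71⌋ + 1 = 11.

N = 11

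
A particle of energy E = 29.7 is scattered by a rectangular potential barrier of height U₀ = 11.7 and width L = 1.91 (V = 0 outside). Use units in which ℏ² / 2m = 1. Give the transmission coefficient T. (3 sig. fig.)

Above the barrier the interior wavenumber is k₂ = √(2m(E − U₀))/ℏ = 4.243, giving phase k₂L = 8.103.
Matching at both interfaces gives T⁻¹ = 1 + U₀² sin²(k₂L) / [4E(E − U₀)] = 1.060, hence T = 0.943.

T = 0.943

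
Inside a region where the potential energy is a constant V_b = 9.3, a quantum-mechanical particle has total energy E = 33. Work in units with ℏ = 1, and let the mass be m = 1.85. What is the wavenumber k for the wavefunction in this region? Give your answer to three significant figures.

k = 9.36

With E > V_b the solution is oscillatory, ψ ∝ e^{±ikx} with k = √(2m(E − V_b))/ℏ.
k = √(2 × 1.85 × 23.7) = 9.364.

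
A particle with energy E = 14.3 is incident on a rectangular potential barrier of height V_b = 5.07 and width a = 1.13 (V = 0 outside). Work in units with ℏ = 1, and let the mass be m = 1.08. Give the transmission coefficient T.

T = 0.958

E > V_b: inside the barrier k₂ = √(2m(E − V_b))/ℏ = 4.465, k₂a = 5.046.
T = [1 + V_b² sin²(k₂a) / (4E(E − V_b))]⁻¹ = 1/1.043 = 0.958.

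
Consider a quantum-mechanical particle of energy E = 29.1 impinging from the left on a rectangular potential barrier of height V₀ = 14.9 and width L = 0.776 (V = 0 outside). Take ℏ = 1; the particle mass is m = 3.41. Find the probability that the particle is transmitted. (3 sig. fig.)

E > V₀: inside the barrier k₂ = √(2m(E − V₀))/ℏ = 9.841, k₂L = 7.637.
Matching at both interfaces gives T⁻¹ = 1 + V₀² sin²(k₂L) / [4E(E − V₀)] = 1.128, hence T = 0.886.

T = 0.886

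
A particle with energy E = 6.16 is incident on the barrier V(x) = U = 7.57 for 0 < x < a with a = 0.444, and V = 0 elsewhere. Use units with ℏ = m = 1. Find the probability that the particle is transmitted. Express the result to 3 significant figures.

E < U: inside the barrier ψ ∝ e^{±κx} with κ = √(2m(U − E))/ℏ = 1.679.
κa = 0.7456, sinh(κa) = 0.8166.
The exact tunnelling result is T⁻¹ = 1 + U² sinh²(κa) / [4E(U − E)] = 2.100, so T = 0.476.

T = 0.476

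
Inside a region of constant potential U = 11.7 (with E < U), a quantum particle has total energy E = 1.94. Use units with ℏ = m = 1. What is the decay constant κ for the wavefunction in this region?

Since E < U the TISE in this region is ψ'' = κ²ψ with κ = √(2m(U − E))/ℏ.
κ = √(2 × 1 × 9.76) = 4.418.

κ = 4.42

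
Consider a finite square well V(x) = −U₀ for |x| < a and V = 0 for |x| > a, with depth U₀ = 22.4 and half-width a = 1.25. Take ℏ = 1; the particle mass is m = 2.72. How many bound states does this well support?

Define the well-strength parameter z₀ = (a/ℏ)√(2mU₀) = 1.25 × √(2·2.72·22.4) = 13.80.
The even/odd transcendental equations gain one root per π/2 in z₀, giving N = 1 + ⌊2z₀/π⌋ = 1 + ⌊8.784⌋ = 9.

N = 9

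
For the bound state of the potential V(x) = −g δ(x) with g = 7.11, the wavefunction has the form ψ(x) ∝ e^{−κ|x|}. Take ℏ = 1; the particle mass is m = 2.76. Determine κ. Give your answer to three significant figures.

Integrating the TISE across x = 0 gives the cusp condition ψ'(0⁺) − ψ'(0⁻) = −(2mg/ℏ²)ψ(0).
With ψ ∝ e^{−κ|x|} this yields −2κ = −2mg/ℏ², so κ = mg/ℏ² = 19.62.

κ = 19.6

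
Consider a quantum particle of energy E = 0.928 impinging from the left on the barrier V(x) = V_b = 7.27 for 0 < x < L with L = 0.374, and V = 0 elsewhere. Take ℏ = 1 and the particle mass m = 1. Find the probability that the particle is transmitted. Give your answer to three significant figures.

Since E < V_b the interior solution is evanescent with decay constant κ = √(2m(V_b − E))/ℏ = 3.561.
κL = 1.332, sinh(κL) = 1.762.
Matching ψ, ψ′ at both faces gives T = [1 + V_b² sinh²(κL) / (4E(V_b − E))]⁻¹ = 1/7.973 = 0.125.

T = 0.125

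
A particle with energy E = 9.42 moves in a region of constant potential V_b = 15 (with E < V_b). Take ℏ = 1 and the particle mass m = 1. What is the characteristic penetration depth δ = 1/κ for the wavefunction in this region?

δ = 0.299

Since E < V_b the TISE in this region is ψ'' = κ²ψ with κ = √(2m(V_b − E))/ℏ.
κ = √(2 × 1 × 5.58) = 3.341. The penetration depth is δ = 1/κ = 0.299.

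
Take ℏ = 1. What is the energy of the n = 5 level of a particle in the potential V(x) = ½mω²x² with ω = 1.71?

Using E_n = (n + ½)ℏω: E_5 = 5.5 × 1.71 = 9.405.

E = 9.41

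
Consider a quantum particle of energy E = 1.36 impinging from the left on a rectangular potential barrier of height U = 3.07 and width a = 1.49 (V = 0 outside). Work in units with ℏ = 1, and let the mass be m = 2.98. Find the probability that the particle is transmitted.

T = 0.000292

E < U: inside the barrier ψ ∝ e^{±κx} with κ = √(2m(U − E))/ℏ = 3.192.
κa = 4.757, sinh(κa) = 58.18.
Matching ψ, ψ′ at both faces gives T = [1 + U² sinh²(κa) / (4E(U − E))]⁻¹ = 1/3430 = 0.000292.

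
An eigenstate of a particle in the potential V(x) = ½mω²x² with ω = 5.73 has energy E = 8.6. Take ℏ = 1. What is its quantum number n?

n = 1

Invert E_n = (n + ½)ℏω: n = E/ℏω − ½ = 1.001, so n = 1.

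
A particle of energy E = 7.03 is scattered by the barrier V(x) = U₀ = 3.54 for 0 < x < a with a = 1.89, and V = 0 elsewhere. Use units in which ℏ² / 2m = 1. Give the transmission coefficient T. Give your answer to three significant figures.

T = 0.982

E > U₀: inside the barrier k₂ = √(2m(E − U₀))/ℏ = 1.868, k₂a = 3.531.
Matching at both interfaces gives T⁻¹ = 1 + U₀² sin²(k₂a) / [4E(E − U₀)] = 1.018, hence T = 0.982.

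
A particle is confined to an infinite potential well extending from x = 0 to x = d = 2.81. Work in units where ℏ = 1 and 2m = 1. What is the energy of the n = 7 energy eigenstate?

The infinite-well eigenfunctions ψ_n = √(2/d) sin(nπx/d) vanish at both walls, giving E_n = n²π²ℏ²/(2md²).
E_7 = 7² × π² / (2 × 0.5 × 2.81²) = 61.25.

E = 61.2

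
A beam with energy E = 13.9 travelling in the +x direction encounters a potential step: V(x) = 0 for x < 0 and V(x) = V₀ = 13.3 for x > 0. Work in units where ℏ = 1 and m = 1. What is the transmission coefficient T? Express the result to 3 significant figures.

On each side the TISE gives plane waves with k = √(2m(E − V))/ℏ: k₁ = √(2·1·13.9) = 5.273, k₂ = √(2·1·0.6) = 1.095.
Matching ψ and ψ′ at x = 0 gives r = (k₁ − k₂)/(k₁ + k₂), so R = r² = 0.4303 and T = 1 − R = 0.5697.

T = 0.570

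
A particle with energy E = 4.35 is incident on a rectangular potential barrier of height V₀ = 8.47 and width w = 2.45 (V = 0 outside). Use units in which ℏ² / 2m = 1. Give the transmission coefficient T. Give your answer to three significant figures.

E < V₀: inside the barrier ψ ∝ e^{±κx} with κ = √(2m(V₀ − E))/ℏ = 2.030.
κw = 4.973, sinh(κw) = 72.22.
Matching ψ, ψ′ at both faces gives T = [1 + V₀² sinh²(κw) / (4E(V₀ − E))]⁻¹ = 1/5221 = 0.000192.

T = 0.000192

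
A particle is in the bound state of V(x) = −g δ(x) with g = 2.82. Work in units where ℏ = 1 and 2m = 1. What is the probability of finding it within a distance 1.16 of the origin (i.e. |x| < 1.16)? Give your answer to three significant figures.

P = 0.962

The normalised bound state is ψ = √κ e^{−κ|x|} with κ = mg/ℏ² = 1.410.
P(|x| < d) = ∫_{−d}^{d} κ e^{−2κ|x|} dx = 1 − e^{−2κd} = 1 − e^{−3.271} = 0.9620.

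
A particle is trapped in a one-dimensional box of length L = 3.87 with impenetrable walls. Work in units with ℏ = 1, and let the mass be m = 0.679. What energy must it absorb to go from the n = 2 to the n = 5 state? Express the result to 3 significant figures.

ΔE = 10.2

E_n = n²π²ℏ²/(2mL²), so ΔE = (5² − 2²) π²ℏ²/(2mL²).
ΔE = 21 × π² / (2 × 0.679 × 3.87²) = 10.19.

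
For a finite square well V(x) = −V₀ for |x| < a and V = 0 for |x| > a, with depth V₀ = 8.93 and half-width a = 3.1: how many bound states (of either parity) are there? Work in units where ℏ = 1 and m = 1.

N = 9

The dimensionless depth is z₀ = a√(2mV₀)/ℏ = 3.1 × √(17.86) = 13.10.
The even/odd transcendental equations gain one root per π/2 in z₀, giving N = 1 + ⌊2z₀/π⌋ = 1 + ⌊8.340⌋ = 9.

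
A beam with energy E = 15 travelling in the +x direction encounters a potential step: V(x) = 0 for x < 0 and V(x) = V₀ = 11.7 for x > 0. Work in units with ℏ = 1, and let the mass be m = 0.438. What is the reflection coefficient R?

R = 0.131

The wavenumbers are k₁ = √(2mE)/ℏ = 3.625 on the left and k₂ = √(2m(E − V₀))/ℏ = 1.700 on the right.
Continuity of ψ and ψ′ at the step yields the reflection amplitude r = (k₁ − k₂)/(k₁ + k₂) = 0.3614; thus R = |r|² = 0.1306, T = 0.8694.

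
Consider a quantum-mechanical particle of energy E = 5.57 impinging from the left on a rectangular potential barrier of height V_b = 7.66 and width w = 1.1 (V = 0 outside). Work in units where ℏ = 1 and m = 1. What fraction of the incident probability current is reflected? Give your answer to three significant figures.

R = 0.965

Since E < V_b the interior solution is evanescent with decay constant κ = √(2m(V_b − E))/ℏ = 2.045.
κw = 2.249, sinh(κw) = 4.686.
Matching ψ, ψ′ at both faces gives T = [1 + V_b² sinh²(κw) / (4E(V_b − E))]⁻¹ = 1/28.67 = 0.0349.
R = 1 − T = 0.965.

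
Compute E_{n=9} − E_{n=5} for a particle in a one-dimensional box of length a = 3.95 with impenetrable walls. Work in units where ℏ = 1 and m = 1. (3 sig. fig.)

E_n = n²π²ℏ²/(2ma²), so ΔE = (9² − 5²) π²ℏ²/(2ma²).
ΔE = 56 × π² / (2 × 1 × 3.95²) = 17.71.

ΔE = 17.7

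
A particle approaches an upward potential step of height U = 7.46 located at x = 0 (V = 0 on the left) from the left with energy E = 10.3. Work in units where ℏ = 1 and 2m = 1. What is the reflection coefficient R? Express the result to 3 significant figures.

On each side the TISE gives plane waves with k = √(2m(E − V))/ℏ: k₁ = √(2·½·10.3) = 3.209, k₂ = √(2·½·2.84) = 1.685.
Matching ψ and ψ′ at x = 0 gives r = (k₁ − k₂)/(k₁ + k₂), so R = r² = 0.09696 and T = 1 − R = 0.9030.

R = 0.0970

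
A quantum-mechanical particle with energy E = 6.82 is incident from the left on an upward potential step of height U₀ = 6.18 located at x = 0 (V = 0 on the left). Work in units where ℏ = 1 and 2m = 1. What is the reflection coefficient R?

R = 0.282

On each side the TISE gives plane waves with k = √(2m(E − V))/ℏ: k₁ = √(2·½·6.82) = 2.612, k₂ = √(2·½·0.64) = 0.8000.
Matching ψ and ψ′ at x = 0 gives r = (k₁ − k₂)/(k₁ + k₂), so R = r² = 0.2820 and T = 1 − R = 0.7180.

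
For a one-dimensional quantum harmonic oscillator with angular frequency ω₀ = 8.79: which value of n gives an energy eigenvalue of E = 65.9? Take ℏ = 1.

n = 7

Invert E_n = (n + ½)ℏω₀: n = E/ℏω₀ − ½ = 6.997, so n = 7.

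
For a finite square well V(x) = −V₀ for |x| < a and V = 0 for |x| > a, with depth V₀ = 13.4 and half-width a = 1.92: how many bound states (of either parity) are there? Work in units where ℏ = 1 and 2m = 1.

The dimensionless depth is z₀ = a√(2mV₀)/ℏ = 1.92 × √(13.40) = 7.028.
A new bound state (alternating even/odd) appears each time z₀ passes a multiple of π/2, so N = ⌊2z₀/π⌋ + 1 = ⌊4.474⌋ + 1 = 5.

N = 5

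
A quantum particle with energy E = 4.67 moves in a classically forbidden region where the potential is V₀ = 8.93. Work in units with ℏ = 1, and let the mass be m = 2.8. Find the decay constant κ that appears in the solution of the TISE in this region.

Since E < V₀ the TISE in this region is ψ'' = κ²ψ with κ = √(2m(V₀ − E))/ℏ.
κ = √(2 × 2.8 × 4.26) = 4.884.

κ = 4.88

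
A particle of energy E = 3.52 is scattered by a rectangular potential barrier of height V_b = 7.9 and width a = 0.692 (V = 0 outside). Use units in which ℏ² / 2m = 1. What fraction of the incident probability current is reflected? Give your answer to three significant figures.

Since E < V_b the interior solution is evanescent with decay constant κ = √(2m(V_b − E))/ℏ = 2.093.
κa = 1.448, sinh(κa) = 2.010.
Matching ψ, ψ′ at both faces gives T = [1 + V_b² sinh²(κa) / (4E(V_b − E))]⁻¹ = 1/5.090 = 0.196.
R = 1 − T = 0.804.

R = 0.804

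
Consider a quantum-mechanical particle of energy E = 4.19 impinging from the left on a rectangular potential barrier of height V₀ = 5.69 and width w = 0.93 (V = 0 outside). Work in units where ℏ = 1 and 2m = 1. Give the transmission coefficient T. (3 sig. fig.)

E < V₀: inside the barrier ψ ∝ e^{±κx} with κ = √(2m(V₀ − E))/ℏ = 1.225.
κw = 1.139, sinh(κw) = 1.402.
The exact tunnelling result is T⁻¹ = 1 + V₀² sinh²(κw) / [4E(V₀ − E)] = 3.531, so T = 0.283.

T = 0.283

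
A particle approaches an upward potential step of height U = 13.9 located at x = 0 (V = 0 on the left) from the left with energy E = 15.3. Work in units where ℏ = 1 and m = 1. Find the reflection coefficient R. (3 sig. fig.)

The wavenumbers are k₁ = √(2mE)/ℏ = 5.532 on the left and k₂ = √(2m(E − U))/ℏ = 1.673 on the right.
Matching ψ and ψ′ at x = 0 gives r = (k₁ − k₂)/(k₁ + k₂), so R = r² = 0.2868 and T = 1 − R = 0.7132.

R = 0.287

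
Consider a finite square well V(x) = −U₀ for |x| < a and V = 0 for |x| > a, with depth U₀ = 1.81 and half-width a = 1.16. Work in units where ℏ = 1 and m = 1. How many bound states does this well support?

N = 2

The dimensionless depth is z₀ = a√(2mU₀)/ℏ = 1.16 × √(3.620) = 2.207.
A new bound state (alternating even/odd) appears each time z₀ passes a multiple of π/2, so N = ⌊2z₀/π⌋ + 1 = ⌊1.405⌋ + 1 = 2.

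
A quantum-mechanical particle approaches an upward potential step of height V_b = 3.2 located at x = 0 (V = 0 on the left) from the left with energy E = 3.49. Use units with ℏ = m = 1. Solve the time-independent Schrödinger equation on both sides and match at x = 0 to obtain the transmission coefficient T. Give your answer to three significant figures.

The wavenumbers are k₁ = √(2mE)/ℏ = 2.642 on the left and k₂ = √(2m(E − V_b))/ℏ = 0.7616 on the right.
Continuity of ψ and ψ′ at the step yields the reflection amplitude r = (k₁ − k₂)/(k₁ + k₂) = 0.5525; thus R = |r|² = 0.3052, T = 0.6948.

T = 0.695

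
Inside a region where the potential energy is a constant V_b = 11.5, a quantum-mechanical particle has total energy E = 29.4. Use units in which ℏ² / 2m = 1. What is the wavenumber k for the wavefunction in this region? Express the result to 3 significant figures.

k = 4.23

With E > V_b the solution is oscillatory, ψ ∝ e^{±ikx} with k = √(2m(E − V_b))/ℏ.
k = √(2 × 0.5 × 17.9) = 4.231.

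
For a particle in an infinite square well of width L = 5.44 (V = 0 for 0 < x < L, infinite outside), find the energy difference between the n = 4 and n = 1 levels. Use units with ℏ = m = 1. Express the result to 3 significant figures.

E_n = n²π²ℏ²/(2mL²), so ΔE = (4² − 1²) π²ℏ²/(2mL²).
ΔE = 15 × π² / (2 × 1 × 5.44²) = 2.501.

ΔE = 2.50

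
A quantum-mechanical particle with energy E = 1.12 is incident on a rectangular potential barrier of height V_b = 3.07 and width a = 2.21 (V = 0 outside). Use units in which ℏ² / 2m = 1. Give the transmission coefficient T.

T = 0.00771

E < V_b: inside the barrier ψ ∝ e^{±κx} with κ = √(2m(V_b − E))/ℏ = 1.396.
κa = 3.086, sinh(κa) = 10.92.
The exact tunnelling result is T⁻¹ = 1 + V_b² sinh²(κa) / [4E(V_b − E)] = 129.7, so T = 0.00771.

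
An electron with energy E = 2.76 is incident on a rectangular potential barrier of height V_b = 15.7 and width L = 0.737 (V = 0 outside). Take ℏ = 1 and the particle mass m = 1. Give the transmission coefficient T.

Since E < V_b the interior solution is evanescent with decay constant κ = √(2m(V_b − E))/ℏ = 5.087.
κL = 3.749, sinh(κL) = 21.23.
The exact tunnelling result is T⁻¹ = 1 + V_b² sinh²(κL) / [4E(V_b − E)] = 778.9, so T = 0.00128.

T = 0.00128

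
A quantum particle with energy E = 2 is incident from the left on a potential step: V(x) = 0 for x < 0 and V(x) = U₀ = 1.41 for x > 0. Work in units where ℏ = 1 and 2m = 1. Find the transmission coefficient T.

T = 0.912

The wavenumbers are k₁ = √(2mE)/ℏ = 1.414 on the left and k₂ = √(2m(E − U₀))/ℏ = 0.7681 on the right.
Matching ψ and ψ′ at x = 0 gives r = (k₁ − k₂)/(k₁ + k₂), so R = r² = 0.08765 and T = 1 − R = 0.9123.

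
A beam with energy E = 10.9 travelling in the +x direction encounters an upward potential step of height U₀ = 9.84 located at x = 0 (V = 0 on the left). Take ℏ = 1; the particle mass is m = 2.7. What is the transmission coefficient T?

On each side the TISE gives plane waves with k = √(2m(E − V))/ℏ: k₁ = √(2·2.7·10.9) = 7.672, k₂ = √(2·2.7·1.06) = 2.392.
Matching ψ and ψ′ at x = 0 gives r = (k₁ − k₂)/(k₁ + k₂), so R = r² = 0.2752 and T = 1 − R = 0.7248.

T = 0.725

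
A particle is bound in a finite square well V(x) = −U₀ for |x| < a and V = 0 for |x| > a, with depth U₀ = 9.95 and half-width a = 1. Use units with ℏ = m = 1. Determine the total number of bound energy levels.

The dimensionless depth is z₀ = a√(2mU₀)/ℏ = 1 × √(19.90) = 4.461.
The even/odd transcendental equations gain one root per π/2 in z₀, giving N = 1 + ⌊2z₀/π⌋ = 1 + ⌊2.840⌋ = 3.

N = 3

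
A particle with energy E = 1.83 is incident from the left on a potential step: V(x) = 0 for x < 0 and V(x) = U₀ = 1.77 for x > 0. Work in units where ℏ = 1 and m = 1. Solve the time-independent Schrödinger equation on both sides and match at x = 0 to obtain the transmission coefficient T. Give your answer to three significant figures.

T = 0.519

On each side the TISE gives plane waves with k = √(2m(E − V))/ℏ: k₁ = √(2·1·1.83) = 1.913, k₂ = √(2·1·0.06) = 0.3464.
Continuity of ψ and ψ′ at the step yields the reflection amplitude r = (k₁ − k₂)/(k₁ + k₂) = 0.6934; thus R = |r|² = 0.4808, T = 0.5192.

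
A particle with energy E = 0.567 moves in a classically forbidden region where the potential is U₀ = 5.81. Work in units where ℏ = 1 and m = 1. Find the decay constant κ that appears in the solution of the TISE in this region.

Since E < U₀ the TISE in this region is ψ'' = κ²ψ with κ = √(2m(U₀ − E))/ℏ.
κ = √(2 × 1 × 5.243) = 3.238.

κ = 3.24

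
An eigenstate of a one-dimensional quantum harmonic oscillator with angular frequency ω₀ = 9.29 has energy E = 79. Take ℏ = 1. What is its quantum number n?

E_n = ℏω₀(n + ½) ⇒ n = E/(ℏω₀) − ½ = 79/9.29 − 0.5 = 8.004 → n = 8.

n = 8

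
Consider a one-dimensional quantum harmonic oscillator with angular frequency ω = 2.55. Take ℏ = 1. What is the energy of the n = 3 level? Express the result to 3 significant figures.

E = 8.93

Using E_n = (n + ½)ℏω: E_3 = 3.5 × 2.55 = 8.925.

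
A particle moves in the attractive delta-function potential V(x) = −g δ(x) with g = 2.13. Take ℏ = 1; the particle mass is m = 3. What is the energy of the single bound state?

The bound state is ψ(x) = √κ e^{−κ|x|}. The derivative jump ψ'(0⁺) − ψ'(0⁻) = −(2mg/ℏ²)ψ(0) fixes κ = mg/ℏ² = 6.390.
Then E = −ℏ²κ²/(2m) = −mg²/(2ℏ²) = -6.805.

E = -6.81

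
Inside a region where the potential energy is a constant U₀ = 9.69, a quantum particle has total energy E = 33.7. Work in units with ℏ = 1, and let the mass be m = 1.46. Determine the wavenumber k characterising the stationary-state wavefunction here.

k = 8.37

With E > U₀ the solution is oscillatory, ψ ∝ e^{±ikx} with k = √(2m(E − U₀))/ℏ.
k = √(2 × 1.46 × 24.01) = 8.373.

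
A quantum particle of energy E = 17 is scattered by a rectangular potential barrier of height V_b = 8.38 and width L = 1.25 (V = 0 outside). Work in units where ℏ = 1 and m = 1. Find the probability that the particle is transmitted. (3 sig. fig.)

T = 0.914

Above the barrier the interior wavenumber is k₂ = √(2m(E − V_b))/ℏ = 4.152, giving phase k₂L = 5.190.
T = [1 + V_b² sin²(k₂L) / (4E(E − V_b))]⁻¹ = 1/1.094 = 0.914.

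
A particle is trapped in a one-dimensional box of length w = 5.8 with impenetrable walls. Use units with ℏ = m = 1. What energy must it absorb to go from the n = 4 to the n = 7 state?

ΔE = 4.84

E_n = n²π²ℏ²/(2mw²), so ΔE = (7² − 4²) π²ℏ²/(2mw²).
ΔE = 33 × π² / (2 × 1 × 5.8²) = 4.841.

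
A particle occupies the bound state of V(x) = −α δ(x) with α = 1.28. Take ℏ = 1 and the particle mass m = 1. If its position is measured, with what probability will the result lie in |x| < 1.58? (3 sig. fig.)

P = 0.982

The normalised bound state is ψ = √κ e^{−κ|x|} with κ = mα/ℏ² = 1.280.
P(|x| < d) = ∫_{−d}^{d} κ e^{−2κ|x|} dx = 1 − e^{−2κd} = 1 − e^{−4.045} = 0.9825.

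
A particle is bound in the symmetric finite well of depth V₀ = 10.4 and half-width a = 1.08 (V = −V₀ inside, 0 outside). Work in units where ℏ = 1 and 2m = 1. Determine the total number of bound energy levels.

Define the well-strength parameter z₀ = (a/ℏ)√(2mV₀) = 1.08 × √(2·0.5·10.4) = 3.483.
The even/odd transcendental equations gain one root per π/2 in z₀, giving N = 1 + ⌊2z₀/π⌋ = 1 + ⌊2.217⌋ = 3.

N = 3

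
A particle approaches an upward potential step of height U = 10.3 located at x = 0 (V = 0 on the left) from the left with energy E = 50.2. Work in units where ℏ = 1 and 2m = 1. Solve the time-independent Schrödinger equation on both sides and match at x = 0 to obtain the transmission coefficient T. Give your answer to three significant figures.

The wavenumbers are k₁ = √(2mE)/ℏ = 7.085 on the left and k₂ = √(2m(E − U))/ℏ = 6.317 on the right.
Continuity of ψ and ψ′ at the step yields the reflection amplitude r = (k₁ − k₂)/(k₁ + k₂) = 0.05735; thus R = |r|² = 0.003289, T = 0.9967.

T = 0.997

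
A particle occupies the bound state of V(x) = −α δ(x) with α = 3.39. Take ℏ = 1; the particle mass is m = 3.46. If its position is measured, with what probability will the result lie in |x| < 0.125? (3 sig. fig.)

P = 0.947

The normalised bound state is ψ = √κ e^{−κ|x|} with κ = mα/ℏ² = 11.73.
P(|x| < d) = ∫_{−d}^{d} κ e^{−2κ|x|} dx = 1 − e^{−2κd} = 1 − e^{−2.932} = 0.9467.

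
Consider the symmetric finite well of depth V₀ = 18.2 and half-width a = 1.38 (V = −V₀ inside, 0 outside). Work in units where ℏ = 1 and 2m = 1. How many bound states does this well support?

Define the well-strength parameter z₀ = (a/ℏ)√(2mV₀) = 1.38 × √(2·0.5·18.2) = 5.887.
The even/odd transcendental equations gain one root per π/2 in z₀, giving N = 1 + ⌊2z₀/π⌋ = 1 + ⌊3.748⌋ = 4.

N = 4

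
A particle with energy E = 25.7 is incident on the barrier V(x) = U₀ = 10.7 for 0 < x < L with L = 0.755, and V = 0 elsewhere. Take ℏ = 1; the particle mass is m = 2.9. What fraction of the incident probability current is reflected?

Above the barrier the interior wavenumber is k₂ = √(2m(E − U₀))/ℏ = 9.327, giving phase k₂L = 7.042.
T = [1 + U₀² sin²(k₂L) / (4E(E − U₀))]⁻¹ = 1/1.035 = 0.966.
R = 1 − T = 0.0340.

R = 0.0340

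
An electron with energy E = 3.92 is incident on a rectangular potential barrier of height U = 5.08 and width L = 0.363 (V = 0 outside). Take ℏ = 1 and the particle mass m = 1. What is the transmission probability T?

E < U: inside the barrier ψ ∝ e^{±κx} with κ = √(2m(U − E))/ℏ = 1.523.
κL = 0.5529, sinh(κL) = 0.5815.
The exact tunnelling result is T⁻¹ = 1 + U² sinh²(κL) / [4E(U − E)] = 1.480, so T = 0.676.

T = 0.676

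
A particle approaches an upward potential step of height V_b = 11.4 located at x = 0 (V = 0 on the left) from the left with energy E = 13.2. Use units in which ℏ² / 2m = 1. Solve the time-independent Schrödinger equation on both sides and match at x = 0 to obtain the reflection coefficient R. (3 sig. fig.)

R = 0.212

On each side the TISE gives plane waves with k = √(2m(E − V))/ℏ: k₁ = √(2·½·13.2) = 3.633, k₂ = √(2·½·1.8) = 1.342.
Matching ψ and ψ′ at x = 0 gives r = (k₁ − k₂)/(k₁ + k₂), so R = r² = 0.2122 and T = 1 − R = 0.7878.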